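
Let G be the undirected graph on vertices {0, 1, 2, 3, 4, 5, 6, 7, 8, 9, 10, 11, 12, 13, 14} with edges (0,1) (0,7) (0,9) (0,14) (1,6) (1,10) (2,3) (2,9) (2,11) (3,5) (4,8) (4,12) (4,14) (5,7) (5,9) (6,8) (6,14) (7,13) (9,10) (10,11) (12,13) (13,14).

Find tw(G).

3

A width-3 tree decomposition is:
Bags: B1 = {4, 6, 8, 12}  B2 = {4, 6, 12, 14}  B3 = {6, 12, 13, 14}  B4 = {1, 6, 13, 14}  B5 = {0, 1, 13, 14}  B6 = {0, 1, 7, 13}  B7 = {0, 1, 7, 10}  B8 = {0, 7, 9, 10}  B9 = {5, 7, 9, 10}  B10 = {5, 9, 10, 11}  B11 = {2, 5, 9, 11}  B12 = {2, 3, 5, 11}
Tree: B1–B2, B2–B3, B3–B4, B4–B5, B5–B6, B6–B7, B7–B8, B8–B9, B9–B10, B10–B11, B11–B12
The largest bag has 4 vertices, giving width 3; this decomposition certifies tw(G) ≤ 3. For the lower bound: the 4 vertex sets {4,8,12}, {6}, {14}, {0,1,7,13} are disjoint, each induces a connected subgraph, and every pair is joined by at least one edge of G. Contracting each set to a single vertex therefore yields K_{4} as a minor, and since treewidth is minor-monotone, tw(G) ≥ tw(K_{4}) = 3. Combining the bounds, tw(G) = 3.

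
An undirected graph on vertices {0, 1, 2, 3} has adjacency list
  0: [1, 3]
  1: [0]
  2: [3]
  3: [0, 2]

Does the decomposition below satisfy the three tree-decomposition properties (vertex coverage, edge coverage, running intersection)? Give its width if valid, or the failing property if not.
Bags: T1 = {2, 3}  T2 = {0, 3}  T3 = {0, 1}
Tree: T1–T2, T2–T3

Yes; width 1.

Checking the three conditions: (i) the bags cover all of {0, 1, 2, 3}; (ii) for each edge, some bag contains both endpoints; (iii) the bags containing any fixed vertex form a subtree. All hold, so the decomposition is valid with width 2 − 1 = 1.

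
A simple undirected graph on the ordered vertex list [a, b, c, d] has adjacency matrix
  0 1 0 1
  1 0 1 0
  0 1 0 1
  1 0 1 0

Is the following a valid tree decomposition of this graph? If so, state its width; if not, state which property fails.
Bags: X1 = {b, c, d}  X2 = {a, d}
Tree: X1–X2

A tree decomposition must satisfy three properties: every vertex lies in some bag; for every edge, both endpoints lie together in some bag; and for every vertex, the bags containing it form a connected subtree. Here edge (b,a) lies in no bag, so the decomposition is invalid.

No — edge (b,a) lies in no bag.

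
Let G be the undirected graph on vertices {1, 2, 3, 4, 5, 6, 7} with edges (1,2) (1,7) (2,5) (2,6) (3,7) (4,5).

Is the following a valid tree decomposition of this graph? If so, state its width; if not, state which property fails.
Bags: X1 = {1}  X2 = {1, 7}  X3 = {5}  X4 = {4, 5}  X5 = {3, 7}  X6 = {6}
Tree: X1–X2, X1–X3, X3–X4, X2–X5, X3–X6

No — vertex 2 appears in no bag.

A tree decomposition must satisfy three properties: every vertex lies in some bag; for every edge, both endpoints lie together in some bag; and for every vertex, the bags containing it form a connected subtree. Here vertex 2 appears in no bag, so the decomposition is invalid.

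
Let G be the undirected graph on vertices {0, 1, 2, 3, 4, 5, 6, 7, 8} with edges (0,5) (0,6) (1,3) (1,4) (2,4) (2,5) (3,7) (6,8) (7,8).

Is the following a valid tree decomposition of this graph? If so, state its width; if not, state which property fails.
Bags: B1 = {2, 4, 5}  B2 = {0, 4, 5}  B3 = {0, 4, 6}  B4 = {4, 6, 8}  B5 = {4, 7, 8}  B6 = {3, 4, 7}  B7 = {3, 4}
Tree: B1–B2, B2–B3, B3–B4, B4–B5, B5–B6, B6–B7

A tree decomposition must satisfy three properties: every vertex lies in some bag; for every edge, both endpoints lie together in some bag; and for every vertex, the bags containing it form a connected subtree. Here vertex 1 appears in no bag, so the decomposition is invalid.

No — vertex 1 appears in no bag.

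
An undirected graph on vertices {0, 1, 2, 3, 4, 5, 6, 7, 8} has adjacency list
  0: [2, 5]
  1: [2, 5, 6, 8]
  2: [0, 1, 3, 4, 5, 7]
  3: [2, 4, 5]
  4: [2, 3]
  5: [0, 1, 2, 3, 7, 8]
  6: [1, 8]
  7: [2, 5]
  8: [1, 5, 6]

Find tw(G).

A width-2 tree decomposition is:
Bags: B1 = {1, 2, 5}  B2 = {2, 3, 5}  B3 = {2, 3, 4}  B4 = {1, 5, 8}  B5 = {0, 2, 5}  B6 = {1, 6, 8}  B7 = {2, 5, 7}
Tree: B1–B2, B2–B3, B1–B4, B2–B5, B4–B6, B5–B7
The largest bag has 3 vertices, giving width 2; this decomposition certifies tw(G) ≤ 2. For the lower bound, the 3 vertices {1, 5, 8} are pairwise adjacent, and any tree decomposition puts a clique entirely inside one bag — forcing width ≥ 2. Therefore the treewidth is 2.

2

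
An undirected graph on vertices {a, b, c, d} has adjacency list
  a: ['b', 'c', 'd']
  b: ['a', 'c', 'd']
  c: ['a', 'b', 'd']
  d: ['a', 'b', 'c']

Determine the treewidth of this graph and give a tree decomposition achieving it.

With just one bag of size 4, the width is 4 − 1 = 3, so tw(G) ≤ 3. Conversely, {a, b, c, d} is a clique of size 4, and the vertices of any clique must share a bag in every tree decomposition; so some bag has ≥ 4 vertices and tw(G) ≥ 3. Hence tw(G) = 3 exactly.

Treewidth 3.
Bags: B1 = {a, b, c, d}
Tree: (single bag)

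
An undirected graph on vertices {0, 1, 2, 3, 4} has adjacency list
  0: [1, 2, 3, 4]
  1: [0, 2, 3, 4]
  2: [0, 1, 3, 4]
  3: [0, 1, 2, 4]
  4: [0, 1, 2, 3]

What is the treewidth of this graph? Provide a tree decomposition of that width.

With just one bag of size 5, the width is 5 − 1 = 4, so tw(G) ≤ 4. Conversely, {0, 1, 2, 3, 4} is a clique of size 5, and the vertices of any clique must share a bag in every tree decomposition; so some bag has ≥ 5 vertices and tw(G) ≥ 4. Therefore the treewidth is 4.

Treewidth 4.
One optimal decomposition is:
Bags: B1 = {0, 1, 2, 3, 4}
Tree: (single bag)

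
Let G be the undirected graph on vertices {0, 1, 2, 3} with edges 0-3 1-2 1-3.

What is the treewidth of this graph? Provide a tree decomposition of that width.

Every bag has size at most 2, so the width is 2 − 1 = 1 and tw(G) ≤ 1. Since G has at least one edge (e.g. 3–0), it is not an edgeless graph, so tw(G) ≥ 1. Therefore the treewidth is 1.

Treewidth 1.
Bags: B1 = {0, 3}  B2 = {1, 3}  B3 = {1, 2}
Tree: B1–B2, B2–B3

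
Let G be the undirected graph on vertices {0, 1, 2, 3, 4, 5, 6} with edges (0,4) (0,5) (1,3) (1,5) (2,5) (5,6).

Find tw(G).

A width-1 tree decomposition is:
Bags: B1 = {1, 5}  B2 = {0, 5}  B3 = {0, 4}  B4 = {5, 6}  B5 = {1, 3}  B6 = {2, 5}
Tree: B1–B2, B2–B3, B2–B4, B1–B5, B2–B6
Each bag holds 2 vertices, so the decomposition has width 1, which upper-bounds the treewidth. Any graph with an edge has treewidth ≥ 1, and G has the edge 5–1. Therefore the treewidth is 1.

1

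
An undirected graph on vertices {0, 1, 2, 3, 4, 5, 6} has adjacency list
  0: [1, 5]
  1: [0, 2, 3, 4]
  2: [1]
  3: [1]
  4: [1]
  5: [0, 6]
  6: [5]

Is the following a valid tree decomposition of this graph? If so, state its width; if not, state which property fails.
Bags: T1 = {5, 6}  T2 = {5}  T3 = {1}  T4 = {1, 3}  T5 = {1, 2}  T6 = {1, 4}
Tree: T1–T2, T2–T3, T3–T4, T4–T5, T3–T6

No — vertex 0 appears in no bag.

A tree decomposition must satisfy three properties: every vertex lies in some bag; for every edge, both endpoints lie together in some bag; and for every vertex, the bags containing it form a connected subtree. Here vertex 0 appears in no bag, so the decomposition is invalid.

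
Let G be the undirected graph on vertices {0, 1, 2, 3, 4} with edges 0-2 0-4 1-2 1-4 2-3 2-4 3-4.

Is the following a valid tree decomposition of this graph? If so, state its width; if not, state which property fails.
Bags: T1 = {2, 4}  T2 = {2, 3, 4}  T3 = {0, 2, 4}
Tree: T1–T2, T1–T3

No — vertex 1 appears in no bag.

A tree decomposition must satisfy three properties: every vertex lies in some bag; for every edge, both endpoints lie together in some bag; and for every vertex, the bags containing it form a connected subtree. Here vertex 1 appears in no bag, so the decomposition is invalid.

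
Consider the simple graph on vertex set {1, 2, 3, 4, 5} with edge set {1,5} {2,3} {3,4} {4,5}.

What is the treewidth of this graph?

1

A width-1 tree decomposition is:
Bags: B1 = {1, 5}  B2 = {4, 5}  B3 = {3, 4}  B4 = {2, 3}
Tree: B1–B2, B2–B3, B3–B4
The largest bag has 2 vertices, giving width 1; this decomposition certifies tw(G) ≤ 1. Any graph with an edge has treewidth ≥ 1, and G has the edge 1–5. Hence tw(G) = 1 exactly.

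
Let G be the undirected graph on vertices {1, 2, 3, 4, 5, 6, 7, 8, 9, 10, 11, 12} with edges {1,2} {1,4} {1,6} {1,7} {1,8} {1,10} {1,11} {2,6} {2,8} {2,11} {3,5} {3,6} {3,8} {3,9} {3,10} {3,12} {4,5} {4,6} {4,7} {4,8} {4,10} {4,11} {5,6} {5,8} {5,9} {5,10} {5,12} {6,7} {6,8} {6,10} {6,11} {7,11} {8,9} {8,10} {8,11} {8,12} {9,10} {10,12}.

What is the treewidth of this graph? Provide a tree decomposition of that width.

Each bag holds 5 vertices, so the decomposition has width 4, which upper-bounds the treewidth. On the other hand G contains the 5-clique {3, 5, 8, 9, 10}. A clique must lie in a single bag of any decomposition, so no decomposition can have width below 4. The upper and lower bounds meet at 4, so that is the treewidth.

Treewidth 4.
Bags: B1 = {1, 4, 6, 8, 10}  B2 = {4, 5, 6, 8, 10}  B3 = {3, 5, 6, 8, 10}  B4 = {1, 4, 6, 8, 11}  B5 = {3, 5, 8, 10, 12}  B6 = {3, 5, 8, 9, 10}  B7 = {1, 2, 6, 8, 11}  B8 = {1, 4, 6, 7, 11}
Tree: B1–B2, B2–B3, B1–B4, B3–B5, B5–B6, B4–B7, B4–B8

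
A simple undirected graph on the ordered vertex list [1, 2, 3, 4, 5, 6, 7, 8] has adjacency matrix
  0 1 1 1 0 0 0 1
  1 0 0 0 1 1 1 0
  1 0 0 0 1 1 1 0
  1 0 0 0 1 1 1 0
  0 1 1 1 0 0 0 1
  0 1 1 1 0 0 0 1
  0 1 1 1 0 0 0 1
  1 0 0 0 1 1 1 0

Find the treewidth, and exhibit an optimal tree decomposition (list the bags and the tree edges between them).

Treewidth 4.
Bags: B1 = {1, 2, 5, 6, 7}  B2 = {1, 5, 6, 7, 8}  B3 = {1, 3, 5, 6, 7}  B4 = {1, 4, 5, 6, 7}
Tree: B1–B2, B2–B3, B3–B4

Every bag has size at most 5, so the width is 5 − 1 = 4 and tw(G) ≤ 4. For the lower bound: the 5 vertex sets {2,7}, {5,8}, {1,3}, {6}, {4} are disjoint, each induces a connected subgraph, and every pair is joined by at least one edge of G. Contracting each set to a single vertex therefore yields K_{5} as a minor, and since treewidth is minor-monotone, tw(G) ≥ tw(K_{5}) = 4. The upper and lower bounds meet at 4, so that is the treewidth.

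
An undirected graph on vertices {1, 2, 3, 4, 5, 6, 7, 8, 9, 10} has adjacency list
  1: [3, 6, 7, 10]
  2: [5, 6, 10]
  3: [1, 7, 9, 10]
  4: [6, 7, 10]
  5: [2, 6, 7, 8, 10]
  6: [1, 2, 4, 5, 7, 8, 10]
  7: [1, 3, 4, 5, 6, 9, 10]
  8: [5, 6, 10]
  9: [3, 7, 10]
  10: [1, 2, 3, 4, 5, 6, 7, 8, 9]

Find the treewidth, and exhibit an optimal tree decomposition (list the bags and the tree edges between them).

Each bag holds 4 vertices, so the decomposition has width 3, which upper-bounds the treewidth. For the lower bound, the 4 vertices {3, 7, 9, 10} are pairwise adjacent, and any tree decomposition puts a clique entirely inside one bag — forcing width ≥ 3. Combining the bounds, tw(G) = 3.

Treewidth 3.
Bags: B1 = {5, 6, 8, 10}  B2 = {5, 6, 7, 10}  B3 = {1, 6, 7, 10}  B4 = {4, 6, 7, 10}  B5 = {1, 3, 7, 10}  B6 = {3, 7, 9, 10}  B7 = {2, 5, 6, 10}
Tree: B1–B2, B2–B3, B3–B4, B3–B5, B5–B6, B2–B7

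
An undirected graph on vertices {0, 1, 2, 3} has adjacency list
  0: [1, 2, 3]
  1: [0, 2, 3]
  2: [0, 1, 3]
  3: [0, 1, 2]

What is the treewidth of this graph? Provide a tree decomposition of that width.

A single bag containing all 4 vertices is trivially a valid decomposition of width 3. On the other hand G contains the 4-clique {0, 1, 2, 3}. A clique must lie in a single bag of any decomposition, so no decomposition can have width below 3. The upper and lower bounds meet at 3, so that is the treewidth.

Treewidth 3.
One such decomposition:
Bags: B1 = {0, 1, 2, 3}
Tree: (single bag)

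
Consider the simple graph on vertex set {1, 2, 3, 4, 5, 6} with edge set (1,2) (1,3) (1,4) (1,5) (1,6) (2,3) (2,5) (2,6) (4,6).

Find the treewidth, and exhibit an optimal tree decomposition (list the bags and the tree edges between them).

Treewidth 2.
One optimal decomposition is:
Bags: B1 = {1, 2, 6}  B2 = {1, 2, 3}  B3 = {1, 4, 6}  B4 = {1, 2, 5}
Tree: B1–B2, B1–B3, B2–B4

Every bag has size at most 3, so the width is 3 − 1 = 2 and tw(G) ≤ 2. Conversely, {1, 2, 3} is a clique of size 3, and the vertices of any clique must share a bag in every tree decomposition; so some bag has ≥ 3 vertices and tw(G) ≥ 2. Hence tw(G) = 2 exactly.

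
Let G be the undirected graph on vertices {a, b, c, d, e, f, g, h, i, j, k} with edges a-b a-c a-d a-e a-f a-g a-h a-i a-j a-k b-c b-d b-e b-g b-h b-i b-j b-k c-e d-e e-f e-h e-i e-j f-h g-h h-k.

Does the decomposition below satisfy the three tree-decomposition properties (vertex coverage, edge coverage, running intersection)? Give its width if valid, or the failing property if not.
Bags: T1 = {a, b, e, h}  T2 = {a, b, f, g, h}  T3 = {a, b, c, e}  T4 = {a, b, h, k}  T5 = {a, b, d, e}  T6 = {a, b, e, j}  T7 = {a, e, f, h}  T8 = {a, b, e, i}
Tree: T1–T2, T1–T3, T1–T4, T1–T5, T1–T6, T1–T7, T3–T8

A tree decomposition must satisfy three properties: every vertex lies in some bag; for every edge, both endpoints lie together in some bag; and for every vertex, the bags containing it form a connected subtree. Here bags containing vertex f are not connected in the tree, so the decomposition is invalid.

No — bags containing vertex f are not connected in the tree.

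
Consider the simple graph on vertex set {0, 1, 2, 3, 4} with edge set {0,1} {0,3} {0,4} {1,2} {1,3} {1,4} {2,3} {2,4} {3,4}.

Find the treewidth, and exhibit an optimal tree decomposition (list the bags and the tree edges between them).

Treewidth 3.
Bags: B1 = {0, 1, 3, 4}  B2 = {1, 2, 3, 4}
Tree: B1–B2

The largest bag has 4 vertices, giving width 3; this decomposition certifies tw(G) ≤ 3. For the lower bound, the 4 vertices {0, 1, 3, 4} are pairwise adjacent, and any tree decomposition puts a clique entirely inside one bag — forcing width ≥ 3. The upper and lower bounds meet at 3, so that is the treewidth.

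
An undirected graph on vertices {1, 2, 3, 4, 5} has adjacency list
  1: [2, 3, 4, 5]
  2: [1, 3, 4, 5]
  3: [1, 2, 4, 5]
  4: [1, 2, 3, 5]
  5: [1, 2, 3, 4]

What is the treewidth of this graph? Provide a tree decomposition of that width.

Treewidth 4.
Bags: B1 = {1, 2, 3, 4, 5}
Tree: (single bag)

With just one bag of size 5, the width is 5 − 1 = 4, so tw(G) ≤ 4. For the lower bound, the 5 vertices {1, 2, 3, 4, 5} are pairwise adjacent, and any tree decomposition puts a clique entirely inside one bag — forcing width ≥ 4. Therefore the treewidth is 4.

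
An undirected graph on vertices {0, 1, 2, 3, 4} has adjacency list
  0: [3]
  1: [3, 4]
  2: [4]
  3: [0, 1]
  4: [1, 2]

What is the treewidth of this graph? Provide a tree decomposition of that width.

Treewidth 1.
Bags: B1 = {0, 3}  B2 = {1, 3}  B3 = {1, 4}  B4 = {2, 4}
Tree: B1–B2, B2–B3, B3–B4

Every bag has size at most 2, so the width is 2 − 1 = 1 and tw(G) ≤ 1. Since G has at least one edge (e.g. 0–3), it is not an edgeless graph, so tw(G) ≥ 1. Therefore the treewidth is 1.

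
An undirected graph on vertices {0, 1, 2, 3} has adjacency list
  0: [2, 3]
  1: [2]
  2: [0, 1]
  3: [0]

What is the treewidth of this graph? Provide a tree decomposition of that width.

Treewidth 1.
Bags: B1 = {0, 3}  B2 = {0, 2}  B3 = {1, 2}
Tree: B1–B2, B2–B3

Each bag holds 2 vertices, so the decomposition has width 1, which upper-bounds the treewidth. Since G has at least one edge (e.g. 3–0), it is not an edgeless graph, so tw(G) ≥ 1. Therefore the treewidth is 1.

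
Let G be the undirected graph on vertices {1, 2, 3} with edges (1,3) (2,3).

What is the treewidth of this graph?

A width-1 tree decomposition is:
Bags: B1 = {1, 3}  B2 = {2, 3}
Tree: B1–B2
Each bag holds 2 vertices, so the decomposition has width 1, which upper-bounds the treewidth. G has an edge, so its treewidth is at least 1. Combining the bounds, tw(G) = 1.

1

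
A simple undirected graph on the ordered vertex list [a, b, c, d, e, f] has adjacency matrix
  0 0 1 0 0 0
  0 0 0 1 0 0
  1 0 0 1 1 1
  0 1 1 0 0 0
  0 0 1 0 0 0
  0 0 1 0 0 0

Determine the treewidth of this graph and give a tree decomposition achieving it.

Treewidth 1.
One optimal decomposition is:
Bags: B1 = {b, d}  B2 = {c, d}  B3 = {a, c}  B4 = {c, e}  B5 = {c, f}
Tree: B1–B2, B2–B3, B2–B4, B2–B5

The largest bag has 2 vertices, giving width 1; this decomposition certifies tw(G) ≤ 1. Any graph with an edge has treewidth ≥ 1, and G has the edge d–b. Hence tw(G) = 1 exactly.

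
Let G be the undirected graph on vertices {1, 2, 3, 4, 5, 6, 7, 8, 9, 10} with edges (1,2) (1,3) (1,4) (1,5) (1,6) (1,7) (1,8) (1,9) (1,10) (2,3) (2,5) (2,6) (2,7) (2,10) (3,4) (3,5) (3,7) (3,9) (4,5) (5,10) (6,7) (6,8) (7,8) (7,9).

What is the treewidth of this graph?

A width-3 tree decomposition is:
Bags: B1 = {1, 2, 3, 7}  B2 = {1, 2, 6, 7}  B3 = {1, 2, 3, 5}  B4 = {1, 3, 4, 5}  B5 = {1, 3, 7, 9}  B6 = {1, 2, 5, 10}  B7 = {1, 6, 7, 8}
Tree: B1–B2, B1–B3, B3–B4, B1–B5, B3–B6, B2–B7
The largest bag has 4 vertices, giving width 3; this decomposition certifies tw(G) ≤ 3. Conversely, {1, 6, 7, 8} is a clique of size 4, and the vertices of any clique must share a bag in every tree decomposition; so some bag has ≥ 4 vertices and tw(G) ≥ 3. Combining the bounds, tw(G) = 3.

3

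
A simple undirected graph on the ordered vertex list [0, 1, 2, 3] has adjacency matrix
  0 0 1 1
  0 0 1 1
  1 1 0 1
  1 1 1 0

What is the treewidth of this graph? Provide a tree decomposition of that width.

Each bag holds 3 vertices, so the decomposition has width 2, which upper-bounds the treewidth. For the lower bound, the 3 vertices {0, 2, 3} are pairwise adjacent, and any tree decomposition puts a clique entirely inside one bag — forcing width ≥ 2. Therefore the treewidth is 2.

Treewidth 2.
One such decomposition:
Bags: B1 = {1, 2, 3}  B2 = {0, 2, 3}
Tree: B1–B2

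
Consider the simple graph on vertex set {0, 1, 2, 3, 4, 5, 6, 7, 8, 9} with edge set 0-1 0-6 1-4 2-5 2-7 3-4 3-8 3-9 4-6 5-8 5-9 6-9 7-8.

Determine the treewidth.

A width-2 tree decomposition is:
Bags: B1 = {0, 1, 6}  B2 = {1, 4, 6}  B3 = {4, 6, 9}  B4 = {3, 4, 9}  B5 = {3, 5, 9}  B6 = {3, 5, 8}  B7 = {2, 5, 8}  B8 = {2, 7, 8}
Tree: B1–B2, B2–B3, B3–B4, B4–B5, B5–B6, B6–B7, B7–B8
The largest bag has 3 vertices, giving width 2; this decomposition certifies tw(G) ≤ 2. Since 0–1–4–6–0 is a cycle in G, G is not acyclic. Forests are exactly the graphs of treewidth ≤ 1, so tw(G) ≥ 2. The upper and lower bounds meet at 2, so that is the treewidth.

2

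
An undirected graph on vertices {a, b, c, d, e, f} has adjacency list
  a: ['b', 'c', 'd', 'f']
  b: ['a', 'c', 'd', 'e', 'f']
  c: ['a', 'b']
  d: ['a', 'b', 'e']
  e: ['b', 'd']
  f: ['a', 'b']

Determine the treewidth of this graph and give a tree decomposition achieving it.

Treewidth 2.
Bags: B1 = {a, b, d}  B2 = {a, b, c}  B3 = {b, d, e}  B4 = {a, b, f}
Tree: B1–B2, B1–B3, B1–B4

Each bag holds 3 vertices, so the decomposition has width 2, which upper-bounds the treewidth. Conversely, {b, d, e} is a clique of size 3, and the vertices of any clique must share a bag in every tree decomposition; so some bag has ≥ 3 vertices and tw(G) ≥ 2. Combining the bounds, tw(G) = 2.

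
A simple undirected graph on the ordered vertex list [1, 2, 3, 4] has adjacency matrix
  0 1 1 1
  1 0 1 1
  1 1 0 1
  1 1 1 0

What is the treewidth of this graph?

A width-3 tree decomposition is:
Bags: B1 = {1, 2, 3, 4}
Tree: (single bag)
A single bag containing all 4 vertices is trivially a valid decomposition of width 3. For the lower bound, the 4 vertices {1, 2, 3, 4} are pairwise adjacent, and any tree decomposition puts a clique entirely inside one bag — forcing width ≥ 3. The upper and lower bounds meet at 3, so that is the treewidth.

3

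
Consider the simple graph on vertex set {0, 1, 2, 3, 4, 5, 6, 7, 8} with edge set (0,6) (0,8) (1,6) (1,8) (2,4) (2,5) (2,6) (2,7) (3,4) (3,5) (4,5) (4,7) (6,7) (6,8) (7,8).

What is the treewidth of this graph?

A width-2 tree decomposition is:
Bags: B1 = {2, 6, 7}  B2 = {6, 7, 8}  B3 = {2, 4, 7}  B4 = {2, 4, 5}  B5 = {3, 4, 5}  B6 = {1, 6, 8}  B7 = {0, 6, 8}
Tree: B1–B2, B1–B3, B3–B4, B4–B5, B2–B6, B2–B7
Each bag holds 3 vertices, so the decomposition has width 2, which upper-bounds the treewidth. On the other hand G contains the 3-clique {3, 4, 5}. A clique must lie in a single bag of any decomposition, so no decomposition can have width below 2. Therefore the treewidth is 2.

2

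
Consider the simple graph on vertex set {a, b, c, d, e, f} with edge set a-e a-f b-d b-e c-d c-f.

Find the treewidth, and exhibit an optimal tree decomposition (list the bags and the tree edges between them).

Treewidth 2.
One optimal decomposition is:
Bags: B1 = {a, e, f}  B2 = {b, e, f}  B3 = {b, d, f}  B4 = {c, d, f}
Tree: B1–B2, B2–B3, B3–B4

Each bag holds 3 vertices, so the decomposition has width 2, which upper-bounds the treewidth. Since f–a–e–b–d–c–f is a cycle in G, G is not acyclic. Forests are exactly the graphs of treewidth ≤ 1, so tw(G) ≥ 2. Hence tw(G) = 2 exactly.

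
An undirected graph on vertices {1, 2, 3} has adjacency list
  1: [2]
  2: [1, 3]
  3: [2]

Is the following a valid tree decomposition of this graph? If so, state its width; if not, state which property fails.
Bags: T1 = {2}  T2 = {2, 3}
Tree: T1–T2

A tree decomposition must satisfy three properties: every vertex lies in some bag; for every edge, both endpoints lie together in some bag; and for every vertex, the bags containing it form a connected subtree. Here vertex 1 appears in no bag, so the decomposition is invalid.

No — vertex 1 appears in no bag.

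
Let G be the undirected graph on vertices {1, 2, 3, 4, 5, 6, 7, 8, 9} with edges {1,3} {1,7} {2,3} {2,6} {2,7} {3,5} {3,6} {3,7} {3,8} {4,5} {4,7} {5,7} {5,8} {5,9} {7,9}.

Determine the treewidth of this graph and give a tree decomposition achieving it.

Treewidth 2.
One such decomposition:
Bags: B1 = {3, 5, 7}  B2 = {2, 3, 7}  B3 = {4, 5, 7}  B4 = {3, 5, 8}  B5 = {5, 7, 9}  B6 = {1, 3, 7}  B7 = {2, 3, 6}
Tree: B1–B2, B1–B3, B1–B4, B1–B5, B1–B6, B2–B7

Every bag has size at most 3, so the width is 3 − 1 = 2 and tw(G) ≤ 2. For the lower bound, the 3 vertices {5, 7, 9} are pairwise adjacent, and any tree decomposition puts a clique entirely inside one bag — forcing width ≥ 2. Therefore the treewidth is 2.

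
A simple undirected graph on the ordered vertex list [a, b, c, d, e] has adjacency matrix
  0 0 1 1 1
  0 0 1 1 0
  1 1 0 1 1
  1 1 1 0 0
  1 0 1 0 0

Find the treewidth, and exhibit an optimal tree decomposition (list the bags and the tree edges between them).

Each bag holds 3 vertices, so the decomposition has width 2, which upper-bounds the treewidth. On the other hand G contains the 3-clique {a, c, d}. A clique must lie in a single bag of any decomposition, so no decomposition can have width below 2. Combining the bounds, tw(G) = 2.

Treewidth 2.
One optimal decomposition is:
Bags: B1 = {a, c, d}  B2 = {b, c, d}  B3 = {a, c, e}
Tree: B1–B2, B1–B3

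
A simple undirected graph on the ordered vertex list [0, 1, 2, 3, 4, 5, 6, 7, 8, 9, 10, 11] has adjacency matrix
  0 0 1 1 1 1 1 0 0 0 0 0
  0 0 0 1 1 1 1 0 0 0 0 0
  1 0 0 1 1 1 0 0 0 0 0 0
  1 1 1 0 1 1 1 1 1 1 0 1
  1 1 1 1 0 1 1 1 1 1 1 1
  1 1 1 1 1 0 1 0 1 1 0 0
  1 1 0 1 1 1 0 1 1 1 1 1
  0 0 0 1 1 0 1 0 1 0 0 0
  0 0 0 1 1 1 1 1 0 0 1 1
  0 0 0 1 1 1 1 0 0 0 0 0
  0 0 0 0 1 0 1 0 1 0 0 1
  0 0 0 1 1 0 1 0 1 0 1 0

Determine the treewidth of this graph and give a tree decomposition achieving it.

The largest bag has 5 vertices, giving width 4; this decomposition certifies tw(G) ≤ 4. On the other hand G contains the 5-clique {4, 6, 8, 10, 11}. A clique must lie in a single bag of any decomposition, so no decomposition can have width below 4. Combining the bounds, tw(G) = 4.

Treewidth 4.
Bags: B1 = {0, 3, 4, 5, 6}  B2 = {3, 4, 5, 6, 8}  B3 = {0, 2, 3, 4, 5}  B4 = {3, 4, 6, 8, 11}  B5 = {3, 4, 5, 6, 9}  B6 = {1, 3, 4, 5, 6}  B7 = {3, 4, 6, 7, 8}  B8 = {4, 6, 8, 10, 11}
Tree: B1–B2, B1–B3, B2–B4, B2–B5, B2–B6, B2–B7, B4–B8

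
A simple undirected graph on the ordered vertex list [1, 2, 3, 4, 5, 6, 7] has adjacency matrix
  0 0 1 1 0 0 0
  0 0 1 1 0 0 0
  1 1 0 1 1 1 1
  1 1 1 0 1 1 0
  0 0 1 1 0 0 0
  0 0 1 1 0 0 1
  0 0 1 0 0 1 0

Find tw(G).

A width-2 tree decomposition is:
Bags: B1 = {1, 3, 4}  B2 = {3, 4, 6}  B3 = {3, 6, 7}  B4 = {3, 4, 5}  B5 = {2, 3, 4}
Tree: B1–B2, B2–B3, B2–B4, B4–B5
The largest bag has 3 vertices, giving width 2; this decomposition certifies tw(G) ≤ 2. Conversely, {1, 3, 4} is a clique of size 3, and the vertices of any clique must share a bag in every tree decomposition; so some bag has ≥ 3 vertices and tw(G) ≥ 2. Therefore the treewidth is 2.

2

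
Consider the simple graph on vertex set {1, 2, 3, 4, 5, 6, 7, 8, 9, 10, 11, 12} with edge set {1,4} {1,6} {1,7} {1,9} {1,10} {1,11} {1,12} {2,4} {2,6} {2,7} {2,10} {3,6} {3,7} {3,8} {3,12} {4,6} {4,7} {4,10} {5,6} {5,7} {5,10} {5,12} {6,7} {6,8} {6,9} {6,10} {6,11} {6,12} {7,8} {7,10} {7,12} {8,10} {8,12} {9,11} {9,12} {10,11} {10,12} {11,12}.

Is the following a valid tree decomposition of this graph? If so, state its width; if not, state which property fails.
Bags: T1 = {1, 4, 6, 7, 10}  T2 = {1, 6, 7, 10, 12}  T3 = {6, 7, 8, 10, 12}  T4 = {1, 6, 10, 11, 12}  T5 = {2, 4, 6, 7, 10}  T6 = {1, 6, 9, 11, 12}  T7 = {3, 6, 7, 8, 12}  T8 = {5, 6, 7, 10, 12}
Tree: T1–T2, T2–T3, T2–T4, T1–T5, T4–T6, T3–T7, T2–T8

Every vertex of G appears in some bag (union = {1, 2, 3, 4, 5, 6, 7, 8, 9, 10, 11, 12}); every edge is covered by a bag; and for each vertex v the set of bags containing v is connected in the bag tree. The decomposition is therefore valid. The largest bag has 5 vertices, so the width is 4.

Yes; width 4.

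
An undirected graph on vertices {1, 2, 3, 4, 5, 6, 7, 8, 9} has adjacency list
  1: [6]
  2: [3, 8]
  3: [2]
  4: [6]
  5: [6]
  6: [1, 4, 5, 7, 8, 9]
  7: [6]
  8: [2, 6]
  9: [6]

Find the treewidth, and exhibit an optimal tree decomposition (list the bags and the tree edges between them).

Each bag holds 2 vertices, so the decomposition has width 1, which upper-bounds the treewidth. Any graph with an edge has treewidth ≥ 1, and G has the edge 6–8. Hence tw(G) = 1 exactly.

Treewidth 1.
Bags: B1 = {6, 8}  B2 = {5, 6}  B3 = {6, 7}  B4 = {4, 6}  B5 = {1, 6}  B6 = {2, 8}  B7 = {6, 9}  B8 = {2, 3}
Tree: B1–B2, B2–B3, B1–B4, B4–B5, B1–B6, B2–B7, B6–B8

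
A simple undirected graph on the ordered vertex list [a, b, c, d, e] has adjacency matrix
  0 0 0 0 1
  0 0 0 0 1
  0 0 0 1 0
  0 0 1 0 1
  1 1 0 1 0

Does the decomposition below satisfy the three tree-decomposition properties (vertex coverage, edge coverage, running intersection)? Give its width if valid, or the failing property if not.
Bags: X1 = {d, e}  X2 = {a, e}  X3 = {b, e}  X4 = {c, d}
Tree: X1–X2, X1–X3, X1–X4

Vertex coverage: the bags together contain {a, b, c, d, e}, the full vertex set. Edge coverage: each edge of G has both endpoints in at least one bag. Running intersection: for every vertex, the bags containing it form a connected subtree. All three properties hold, so this is a valid tree decomposition of width max|bag| − 1 = 1, and hence tw(G) ≤ 1.

Yes; width 1.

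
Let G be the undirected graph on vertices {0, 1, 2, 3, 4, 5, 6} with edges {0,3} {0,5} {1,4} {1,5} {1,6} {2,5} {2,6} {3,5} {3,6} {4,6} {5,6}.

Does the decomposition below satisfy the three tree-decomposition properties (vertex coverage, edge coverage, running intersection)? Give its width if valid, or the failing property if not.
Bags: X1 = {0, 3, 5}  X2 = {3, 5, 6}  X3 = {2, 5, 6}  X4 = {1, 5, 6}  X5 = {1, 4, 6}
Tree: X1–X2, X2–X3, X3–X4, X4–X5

Yes; width 2.

Every vertex of G appears in some bag (union = {0, 1, 2, 3, 4, 5, 6}); every edge is covered by a bag; and for each vertex v the set of bags containing v is connected in the bag tree. The decomposition is therefore valid. The largest bag has 3 vertices, so the width is 2.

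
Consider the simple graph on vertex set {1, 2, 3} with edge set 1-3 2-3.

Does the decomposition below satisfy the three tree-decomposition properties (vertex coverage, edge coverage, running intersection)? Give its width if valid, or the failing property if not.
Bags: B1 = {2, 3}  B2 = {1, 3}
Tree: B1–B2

Yes; width 1.

Every vertex of G appears in some bag (union = {1, 2, 3}); every edge is covered by a bag; and for each vertex v the set of bags containing v is connected in the bag tree. The decomposition is therefore valid. The largest bag has 2 vertices, so the width is 1.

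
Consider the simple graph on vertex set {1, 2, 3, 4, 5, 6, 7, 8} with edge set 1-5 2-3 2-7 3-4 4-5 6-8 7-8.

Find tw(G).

A width-1 tree decomposition is:
Bags: B1 = {6, 8}  B2 = {7, 8}  B3 = {2, 7}  B4 = {2, 3}  B5 = {3, 4}  B6 = {4, 5}  B7 = {1, 5}
Tree: B1–B2, B2–B3, B3–B4, B4–B5, B5–B6, B6–B7
The largest bag has 2 vertices, giving width 1; this decomposition certifies tw(G) ≤ 1. G has an edge, so its treewidth is at least 1. Combining the bounds, tw(G) = 1.

1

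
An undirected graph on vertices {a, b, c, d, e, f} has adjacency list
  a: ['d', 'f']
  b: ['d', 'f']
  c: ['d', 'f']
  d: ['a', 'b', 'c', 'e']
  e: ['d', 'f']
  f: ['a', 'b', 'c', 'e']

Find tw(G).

A width-2 tree decomposition is:
Bags: B1 = {d, e, f}  B2 = {b, d, f}  B3 = {a, d, f}  B4 = {c, d, f}
Tree: B1–B2, B2–B3, B3–B4
Every bag has size at most 3, so the width is 3 − 1 = 2 and tw(G) ≤ 2. The edges f–e–d–b–f form a cycle, so G is not a tree and its treewidth is at least 2. Combining the bounds, tw(G) = 2.

2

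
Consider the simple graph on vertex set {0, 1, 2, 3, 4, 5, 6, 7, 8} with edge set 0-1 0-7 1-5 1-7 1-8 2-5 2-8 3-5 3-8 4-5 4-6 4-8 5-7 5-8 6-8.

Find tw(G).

2

A width-2 tree decomposition is:
Bags: B1 = {3, 5, 8}  B2 = {4, 5, 8}  B3 = {4, 6, 8}  B4 = {1, 5, 8}  B5 = {1, 5, 7}  B6 = {0, 1, 7}  B7 = {2, 5, 8}
Tree: B1–B2, B2–B3, B2–B4, B4–B5, B5–B6, B4–B7
The largest bag has 3 vertices, giving width 2; this decomposition certifies tw(G) ≤ 2. Conversely, {0, 1, 7} is a clique of size 3, and the vertices of any clique must share a bag in every tree decomposition; so some bag has ≥ 3 vertices and tw(G) ≥ 2. Therefore the treewidth is 2.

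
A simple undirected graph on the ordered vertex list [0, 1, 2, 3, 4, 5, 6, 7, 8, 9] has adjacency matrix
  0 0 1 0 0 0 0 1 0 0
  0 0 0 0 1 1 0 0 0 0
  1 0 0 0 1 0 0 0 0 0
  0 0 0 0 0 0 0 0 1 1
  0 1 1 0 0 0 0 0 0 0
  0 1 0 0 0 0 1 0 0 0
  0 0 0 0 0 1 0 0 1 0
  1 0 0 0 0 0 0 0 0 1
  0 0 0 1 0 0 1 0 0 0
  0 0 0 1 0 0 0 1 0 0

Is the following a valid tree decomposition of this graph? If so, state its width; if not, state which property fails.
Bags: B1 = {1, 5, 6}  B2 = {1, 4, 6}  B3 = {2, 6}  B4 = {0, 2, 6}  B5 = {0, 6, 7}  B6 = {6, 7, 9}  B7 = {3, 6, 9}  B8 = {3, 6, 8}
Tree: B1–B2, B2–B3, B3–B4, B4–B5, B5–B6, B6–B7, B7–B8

No — edge (4,2) lies in no bag.

A tree decomposition must satisfy three properties: every vertex lies in some bag; for every edge, both endpoints lie together in some bag; and for every vertex, the bags containing it form a connected subtree. Here edge (4,2) lies in no bag, so the decomposition is invalid.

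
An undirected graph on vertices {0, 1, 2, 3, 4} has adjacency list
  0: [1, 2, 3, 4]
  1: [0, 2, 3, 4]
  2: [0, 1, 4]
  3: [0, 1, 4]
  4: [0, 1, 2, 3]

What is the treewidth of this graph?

3

A width-3 tree decomposition is:
Bags: B1 = {0, 1, 2, 4}  B2 = {0, 1, 3, 4}
Tree: B1–B2
The largest bag has 4 vertices, giving width 3; this decomposition certifies tw(G) ≤ 3. Conversely, {0, 1, 2, 4} is a clique of size 4, and the vertices of any clique must share a bag in every tree decomposition; so some bag has ≥ 4 vertices and tw(G) ≥ 3. Combining the bounds, tw(G) = 3.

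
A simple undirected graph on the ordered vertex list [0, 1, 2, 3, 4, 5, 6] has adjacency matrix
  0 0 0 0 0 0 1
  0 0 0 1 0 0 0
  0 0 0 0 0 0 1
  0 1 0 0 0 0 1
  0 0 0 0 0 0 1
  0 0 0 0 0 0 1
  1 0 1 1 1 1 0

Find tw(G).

A width-1 tree decomposition is:
Bags: B1 = {2, 6}  B2 = {5, 6}  B3 = {3, 6}  B4 = {0, 6}  B5 = {1, 3}  B6 = {4, 6}
Tree: B1–B2, B1–B3, B3–B4, B3–B5, B4–B6
Every bag has size at most 2, so the width is 2 − 1 = 1 and tw(G) ≤ 1. Any graph with an edge has treewidth ≥ 1, and G has the edge 6–2. Therefore the treewidth is 1.

1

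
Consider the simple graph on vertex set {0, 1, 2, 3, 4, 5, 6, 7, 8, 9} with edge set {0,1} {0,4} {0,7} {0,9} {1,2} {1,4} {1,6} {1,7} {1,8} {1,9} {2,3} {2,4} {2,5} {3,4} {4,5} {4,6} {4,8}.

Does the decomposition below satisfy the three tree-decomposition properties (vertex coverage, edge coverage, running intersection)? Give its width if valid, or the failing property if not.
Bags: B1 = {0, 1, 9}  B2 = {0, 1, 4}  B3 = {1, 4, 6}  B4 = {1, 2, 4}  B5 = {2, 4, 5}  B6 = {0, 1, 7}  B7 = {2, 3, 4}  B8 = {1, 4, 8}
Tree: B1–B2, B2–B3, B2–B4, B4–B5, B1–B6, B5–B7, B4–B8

Yes; width 2.

Vertex coverage: the bags together contain {0, 1, 2, 3, 4, 5, 6, 7, 8, 9}, the full vertex set. Edge coverage: each edge of G has both endpoints in at least one bag. Running intersection: for every vertex, the bags containing it form a connected subtree. All three properties hold, so this is a valid tree decomposition of width max|bag| − 1 = 2, and hence tw(G) ≤ 2.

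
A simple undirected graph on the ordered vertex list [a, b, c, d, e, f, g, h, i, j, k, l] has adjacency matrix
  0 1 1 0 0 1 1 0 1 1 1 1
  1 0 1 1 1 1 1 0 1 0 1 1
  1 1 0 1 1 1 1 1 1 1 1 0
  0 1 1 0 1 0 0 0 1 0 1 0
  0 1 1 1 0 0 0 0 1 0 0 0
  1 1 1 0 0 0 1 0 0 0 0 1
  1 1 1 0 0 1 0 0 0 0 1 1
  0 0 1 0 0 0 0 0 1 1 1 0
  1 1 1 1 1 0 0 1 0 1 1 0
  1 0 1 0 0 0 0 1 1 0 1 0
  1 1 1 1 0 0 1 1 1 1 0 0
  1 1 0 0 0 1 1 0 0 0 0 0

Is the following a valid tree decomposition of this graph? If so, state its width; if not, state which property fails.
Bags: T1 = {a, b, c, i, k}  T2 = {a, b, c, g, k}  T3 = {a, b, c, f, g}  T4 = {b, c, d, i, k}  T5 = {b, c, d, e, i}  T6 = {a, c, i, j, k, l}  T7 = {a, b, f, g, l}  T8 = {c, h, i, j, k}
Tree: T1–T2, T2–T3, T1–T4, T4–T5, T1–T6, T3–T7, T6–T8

A tree decomposition must satisfy three properties: every vertex lies in some bag; for every edge, both endpoints lie together in some bag; and for every vertex, the bags containing it form a connected subtree. Here bags containing vertex l are not connected in the tree, so the decomposition is invalid.

No — bags containing vertex l are not connected in the tree.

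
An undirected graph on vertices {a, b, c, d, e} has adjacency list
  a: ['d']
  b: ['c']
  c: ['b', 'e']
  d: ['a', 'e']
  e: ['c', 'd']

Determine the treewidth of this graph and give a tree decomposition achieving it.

Treewidth 1.
Bags: B1 = {b, c}  B2 = {c, e}  B3 = {d, e}  B4 = {a, d}
Tree: B1–B2, B2–B3, B3–B4

Every bag has size at most 2, so the width is 2 − 1 = 1 and tw(G) ≤ 1. G has an edge, so its treewidth is at least 1. Hence tw(G) = 1 exactly.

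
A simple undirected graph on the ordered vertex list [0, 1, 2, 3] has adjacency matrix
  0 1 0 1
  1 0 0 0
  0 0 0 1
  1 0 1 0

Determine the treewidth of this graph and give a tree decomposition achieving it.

Every bag has size at most 2, so the width is 2 − 1 = 1 and tw(G) ≤ 1. Any graph with an edge has treewidth ≥ 1, and G has the edge 1–0. Therefore the treewidth is 1.

Treewidth 1.
Bags: B1 = {0, 1}  B2 = {0, 3}  B3 = {2, 3}
Tree: B1–B2, B2–B3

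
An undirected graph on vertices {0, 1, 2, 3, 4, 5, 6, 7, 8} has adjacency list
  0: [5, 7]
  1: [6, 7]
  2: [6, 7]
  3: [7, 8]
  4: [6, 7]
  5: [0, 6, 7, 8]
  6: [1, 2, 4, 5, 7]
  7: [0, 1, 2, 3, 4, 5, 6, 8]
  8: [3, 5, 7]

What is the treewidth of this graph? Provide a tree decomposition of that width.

Treewidth 2.
Bags: B1 = {5, 7, 8}  B2 = {0, 5, 7}  B3 = {5, 6, 7}  B4 = {1, 6, 7}  B5 = {3, 7, 8}  B6 = {2, 6, 7}  B7 = {4, 6, 7}
Tree: B1–B2, B1–B3, B3–B4, B1–B5, B4–B6, B6–B7

The largest bag has 3 vertices, giving width 2; this decomposition certifies tw(G) ≤ 2. Conversely, {0, 5, 7} is a clique of size 3, and the vertices of any clique must share a bag in every tree decomposition; so some bag has ≥ 3 vertices and tw(G) ≥ 2. Combining the bounds, tw(G) = 2.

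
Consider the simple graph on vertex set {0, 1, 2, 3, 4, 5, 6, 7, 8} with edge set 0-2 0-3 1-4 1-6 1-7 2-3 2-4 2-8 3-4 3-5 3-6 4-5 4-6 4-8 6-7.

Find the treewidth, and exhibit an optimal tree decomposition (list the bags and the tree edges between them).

Treewidth 2.
Bags: B1 = {2, 3, 4}  B2 = {0, 2, 3}  B3 = {2, 4, 8}  B4 = {3, 4, 5}  B5 = {3, 4, 6}  B6 = {1, 4, 6}  B7 = {1, 6, 7}
Tree: B1–B2, B1–B3, B1–B4, B4–B5, B5–B6, B6–B7

The largest bag has 3 vertices, giving width 2; this decomposition certifies tw(G) ≤ 2. For the lower bound, the 3 vertices {0, 2, 3} are pairwise adjacent, and any tree decomposition puts a clique entirely inside one bag — forcing width ≥ 2. Hence tw(G) = 2 exactly.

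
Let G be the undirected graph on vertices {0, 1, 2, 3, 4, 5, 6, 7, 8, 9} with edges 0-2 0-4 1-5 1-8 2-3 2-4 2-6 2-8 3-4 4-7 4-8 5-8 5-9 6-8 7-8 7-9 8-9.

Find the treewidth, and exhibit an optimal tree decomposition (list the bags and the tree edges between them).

Treewidth 2.
One optimal decomposition is:
Bags: B1 = {5, 8, 9}  B2 = {7, 8, 9}  B3 = {4, 7, 8}  B4 = {2, 4, 8}  B5 = {2, 6, 8}  B6 = {2, 3, 4}  B7 = {0, 2, 4}  B8 = {1, 5, 8}
Tree: B1–B2, B2–B3, B3–B4, B4–B5, B4–B6, B6–B7, B1–B8

Every bag has size at most 3, so the width is 3 − 1 = 2 and tw(G) ≤ 2. On the other hand G contains the 3-clique {0, 2, 4}. A clique must lie in a single bag of any decomposition, so no decomposition can have width below 2. Therefore the treewidth is 2.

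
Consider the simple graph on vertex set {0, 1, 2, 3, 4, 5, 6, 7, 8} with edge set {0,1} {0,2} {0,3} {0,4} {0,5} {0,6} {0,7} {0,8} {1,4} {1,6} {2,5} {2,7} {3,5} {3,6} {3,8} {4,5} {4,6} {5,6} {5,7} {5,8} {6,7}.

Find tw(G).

A width-3 tree decomposition is:
Bags: B1 = {0, 3, 5, 6}  B2 = {0, 5, 6, 7}  B3 = {0, 3, 5, 8}  B4 = {0, 2, 5, 7}  B5 = {0, 4, 5, 6}  B6 = {0, 1, 4, 6}
Tree: B1–B2, B1–B3, B2–B4, B2–B5, B5–B6
Every bag has size at most 4, so the width is 4 − 1 = 3 and tw(G) ≤ 3. On the other hand G contains the 4-clique {0, 1, 4, 6}. A clique must lie in a single bag of any decomposition, so no decomposition can have width below 3. The upper and lower bounds meet at 3, so that is the treewidth.

3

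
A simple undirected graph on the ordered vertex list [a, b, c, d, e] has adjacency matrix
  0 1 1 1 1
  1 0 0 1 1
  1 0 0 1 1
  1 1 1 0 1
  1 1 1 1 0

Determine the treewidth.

3

A width-3 tree decomposition is:
Bags: B1 = {a, b, d, e}  B2 = {a, c, d, e}
Tree: B1–B2
Every bag has size at most 4, so the width is 4 − 1 = 3 and tw(G) ≤ 3. On the other hand G contains the 4-clique {a, c, d, e}. A clique must lie in a single bag of any decomposition, so no decomposition can have width below 3. The upper and lower bounds meet at 3, so that is the treewidth.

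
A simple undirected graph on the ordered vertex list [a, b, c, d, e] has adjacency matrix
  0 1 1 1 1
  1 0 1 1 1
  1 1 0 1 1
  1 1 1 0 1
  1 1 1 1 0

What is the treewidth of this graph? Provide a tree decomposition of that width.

A single bag containing all 5 vertices is trivially a valid decomposition of width 4. For the lower bound, the 5 vertices {a, b, c, d, e} are pairwise adjacent, and any tree decomposition puts a clique entirely inside one bag — forcing width ≥ 4. Therefore the treewidth is 4.

Treewidth 4.
One such decomposition:
Bags: B1 = {a, b, c, d, e}
Tree: (single bag)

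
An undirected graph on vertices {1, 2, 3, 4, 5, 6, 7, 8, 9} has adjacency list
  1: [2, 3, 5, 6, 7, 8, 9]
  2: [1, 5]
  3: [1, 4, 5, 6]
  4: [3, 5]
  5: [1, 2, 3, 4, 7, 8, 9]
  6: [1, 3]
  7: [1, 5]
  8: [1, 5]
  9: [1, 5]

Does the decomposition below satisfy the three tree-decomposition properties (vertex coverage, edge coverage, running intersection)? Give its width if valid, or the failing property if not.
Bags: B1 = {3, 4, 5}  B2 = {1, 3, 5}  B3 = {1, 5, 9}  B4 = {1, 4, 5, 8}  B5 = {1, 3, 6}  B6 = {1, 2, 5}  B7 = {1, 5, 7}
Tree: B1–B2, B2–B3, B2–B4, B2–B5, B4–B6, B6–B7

No — bags containing vertex 4 are not connected in the tree.

A tree decomposition must satisfy three properties: every vertex lies in some bag; for every edge, both endpoints lie together in some bag; and for every vertex, the bags containing it form a connected subtree. Here bags containing vertex 4 are not connected in the tree, so the decomposition is invalid.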